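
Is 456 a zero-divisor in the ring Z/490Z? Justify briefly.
YES

gcd(456, 490) = 2 > 1, so 456 is not a unit in Z/490Z. In Z/nZ every nonzero non-unit is a zero-divisor: explicitly, take b = 490/gcd = 245 ≠ 0 (mod 490); then 456·245 = 111720 = 228·490, i.e. 456·245 ≡ 0 (mod 490). So 456 is a zero-divisor.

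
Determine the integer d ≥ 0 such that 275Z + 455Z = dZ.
(275, 455) = (5); d = 5

In the PID Z, (a, b) is generated by gcd(a, b). Compute gcd(455, 275) with the extended Euclidean algorithm, tracking rows (r, s, t) with s·455 + t·275 = r:
  row A: (455, 1, 0)   [1·455 + 0·275 = 455]
  row B: (275, 0, 1)   [0·455 + 1·275 = 275]
  455 = 1·275 + 180   → row C = row A − 1·row B = (180, 1, −1)   [check: 1·455 − 1·275 = 180]
  275 = 1·180 + 95   → row D = row B − 1·row C = (95, −1, 2)   [check: −1·455 + 2·275 = 95]
  180 = 1·95 + 85   → row E = row C − 1·row D = (85, 2, −3)   [check: 2·455 − 3·275 = 85]
  95 = 1·85 + 10   → row F = row D − 1·row E = (10, −3, 5)   [check: −3·455 + 5·275 = 10]
  85 = 8·10 + 5   → row G = row E − 8·row F = (5, 26, −43)   [check: 26·455 − 43·275 = 5]
  10 = 2·5 + 0   → remainder 0, stop. gcd = 5 (last nonzero row G).
So gcd(275, 455) = 5, with Bézout identity 26·455 − 43·275 = 5. Containment (⊇): the Bézout identity exhibits 5 as an element of (275, 455), giving (5) ⊆ (275, 455). Containment (⊆): since 5 | 275 and 5 | 455 (275 = 5·55, 455 = 5·91), every Z-linear combination of 275 and 455 is divisible by 5, so (275, 455) ⊆ (5). Therefore (275, 455) = (5), d = 5.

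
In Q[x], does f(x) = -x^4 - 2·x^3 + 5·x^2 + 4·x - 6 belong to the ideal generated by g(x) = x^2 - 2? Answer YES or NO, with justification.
YES

In Q[x] the ideal (g) consists of all multiples of g, so f ∈ (g) iff g | f, i.e. iff the remainder of f on division by g is 0. Divide f by g (g is monic, so eliminate the leading term of the running remainder at each step):
  leading term -x^4: subtract (-x^2)·g(x) = -x^4 + 2·x^2, leaving -2·x^3 + 3·x^2 + 4·x - 6
  leading term -2·x^3: subtract (-2·x)·g(x) = -2·x^3 + 4·x, leaving 3·x^2 - 6
  leading term 3·x^2: subtract (3)·g(x) = 3·x^2 - 6, leaving 0
The remainder is 0, so f(x) = g(x) · h(x) with h(x) = -x^2 - 2·x + 3. Hence g | f, i.e. f ∈ (g).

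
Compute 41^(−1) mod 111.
Apply the extended Euclidean algorithm to (111, 41), tracking rows (r, s, t) with s·111 + t·41 = r. Each division r_prev = q·r_cur + r_new produces the new row as (previous row) − q·(current row):
  row A: (111, 1, 0)   [1·111 + 0·41 = 111]
  row B: (41, 0, 1)   [0·111 + 1·41 = 41]
  111 = 2·41 + 29   → row C = row A − 2·row B = (29, 1, −2)   [check: 1·111 − 2·41 = 29]
  41 = 1·29 + 12   → row D = row B − 1·row C = (12, −1, 3)   [check: −1·111 + 3·41 = 12]
  29 = 2·12 + 5   → row E = row C − 2·row D = (5, 3, −8)   [check: 3·111 − 8·41 = 5]
  12 = 2·5 + 2   → row F = row D − 2·row E = (2, −7, 19)   [check: −7·111 + 19·41 = 2]
  5 = 2·2 + 1   → row G = row E − 2·row F = (1, 17, −46)   [check: 17·111 − 46·41 = 1]
  2 = 2·1 + 0   → remainder 0, stop. gcd = 1 (last nonzero row G).
The gcd is 1, so 41 is invertible mod 111. The last nonzero row gives 17·111 − 46·41 = 1, so t = −46. So 41^(−1) ≡ −46 ≡ 65 (mod 111). Verify: 41 · 65 = 2665 ≡ 1 (mod 111). ✓

Final answer: 41^(−1) ≡ 65 (mod 111)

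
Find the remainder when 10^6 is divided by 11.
Use repeated squaring. Binary(6) = 110. Walk through the bits of the exponent 6 left-to-right: at each bit after the leading one, square the running value, then multiply by 10 if the bit is 1 (always reducing mod 11):
  bit 1 = 1 (leading): start with 10.
  bit 2 = 1: square 10^2 = 100 ≡ 1; bit is 1, so multiply 1·10 = 10 (mod 11).
  bit 3 = 0: square 10^2 = 100 ≡ 1 (mod 11).
Final value: 10^6 ≡ 1 (mod 11).

Final answer: 1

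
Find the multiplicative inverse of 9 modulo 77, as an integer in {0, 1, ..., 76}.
Apply the extended Euclidean algorithm to (77, 9), tracking rows (r, s, t) with s·77 + t·9 = r. Each division r_prev = q·r_cur + r_new produces the new row as (previous row) − q·(current row):
  row A: (77, 1, 0)   [1·77 + 0·9 = 77]
  row B: (9, 0, 1)   [0·77 + 1·9 = 9]
  77 = 8·9 + 5   → row C = row A − 8·row B = (5, 1, −8)   [check: 1·77 − 8·9 = 5]
  9 = 1·5 + 4   → row D = row B − 1·row C = (4, −1, 9)   [check: −1·77 + 9·9 = 4]
  5 = 1·4 + 1   → row E = row C − 1·row D = (1, 2, −17)   [check: 2·77 − 17·9 = 1]
  4 = 4·1 + 0   → remainder 0, stop. gcd = 1 (last nonzero row E).
The gcd is 1, so 9 is invertible mod 77. The last nonzero row gives 2·77 − 17·9 = 1, so t = −17. So 9^(−1) ≡ −17 ≡ 60 (mod 77). Verify: 9 · 60 = 540 ≡ 1 (mod 77). ✓

Final answer: 9^(−1) ≡ 60 (mod 77)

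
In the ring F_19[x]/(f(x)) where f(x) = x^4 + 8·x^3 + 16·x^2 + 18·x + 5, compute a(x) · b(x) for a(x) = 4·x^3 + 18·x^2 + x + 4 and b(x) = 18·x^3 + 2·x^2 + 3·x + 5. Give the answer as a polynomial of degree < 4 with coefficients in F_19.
a · b ≡ 8·x^3 + 5·x^2 + 13·x + 3 (mod f(x))

Multiply as integer polynomials: a · b = 72·x^6 + 332·x^5 + 66·x^4 + 148·x^3 + 101·x^2 + 17·x + 20. Reducing coefficients mod 19: a · b ≡ 15·x^6 + 9·x^5 + 9·x^4 + 15·x^3 + 6·x^2 + 17·x + 1. Now divide by f(x) = x^4 + 8·x^3 + 16·x^2 + 18·x + 5 in F_19[x], eliminating the leading term at each step:
  leading term 15·x^6: subtract (15·x^2)·f(x) = 15·x^6 + 6·x^5 + 12·x^4 + 4·x^3 + 18·x^2, leaving 3·x^5 + 16·x^4 + 11·x^3 + 7·x^2 + 17·x + 1 (coefficients mod 19)
  leading term 3·x^5: subtract (3·x)·f(x) = 3·x^5 + 5·x^4 + 10·x^3 + 16·x^2 + 15·x, leaving 11·x^4 + x^3 + 10·x^2 + 2·x + 1 (coefficients mod 19)
  leading term 11·x^4: subtract (11)·f(x) = 11·x^4 + 12·x^3 + 5·x^2 + 8·x + 17, leaving 8·x^3 + 5·x^2 + 13·x + 3 (coefficients mod 19)
The degree is now < 4, so this is the remainder. Hence a · b ≡ 8·x^3 + 5·x^2 + 13·x + 3 in F_19[x]/(f).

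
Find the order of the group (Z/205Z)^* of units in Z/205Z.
|(Z/205Z)^*| = 160

(Z/205Z)^* consists of the classes a with gcd(a, 205) = 1, so its order is φ(205). φ is multiplicative, with φ(p^e) = p^e − p^(e−1). Factorise 205 = 5 · 41. Then
  φ(205) = (5 − 1) · (41 − 1) = 4 · 40 = 160.
Thus |(Z/205Z)^*| = 160.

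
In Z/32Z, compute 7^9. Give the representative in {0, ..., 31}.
7

Use repeated squaring. Binary(9) = 1001. Walk through the bits of the exponent 9 left-to-right: at each bit after the leading one, square the running value, then multiply by 7 if the bit is 1 (always reducing mod 32):
  bit 1 = 1 (leading): start with 7.
  bit 2 = 0: square 7^2 = 49 ≡ 17 (mod 32).
  bit 3 = 0: square 17^2 = 289 ≡ 1 (mod 32).
  bit 4 = 1: square 1^2 = 1; bit is 1, so multiply 1·7 = 7 (mod 32).
Final value: 7^9 ≡ 7 (mod 32).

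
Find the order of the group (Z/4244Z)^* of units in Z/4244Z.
(Z/4244Z)^* consists of the classes a with gcd(a, 4244) = 1, so its order is φ(4244). φ is multiplicative, with φ(p^e) = p^e − p^(e−1). Factorise 4244 = 2^2 · 1061. Then
  φ(4244) = (2^2 − 2^1) · (1061 − 1) = 2 · 1060 = 2120.
Thus |(Z/4244Z)^*| = 2120.

Final answer: |(Z/4244Z)^*| = 2120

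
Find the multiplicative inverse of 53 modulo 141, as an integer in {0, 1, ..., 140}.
Apply the extended Euclidean algorithm to (141, 53), tracking rows (r, s, t) with s·141 + t·53 = r. Each division r_prev = q·r_cur + r_new produces the new row as (previous row) − q·(current row):
  row A: (141, 1, 0)   [1·141 + 0·53 = 141]
  row B: (53, 0, 1)   [0·141 + 1·53 = 53]
  141 = 2·53 + 35   → row C = row A − 2·row B = (35, 1, −2)   [check: 1·141 − 2·53 = 35]
  53 = 1·35 + 18   → row D = row B − 1·row C = (18, −1, 3)   [check: −1·141 + 3·53 = 18]
  35 = 1·18 + 17   → row E = row C − 1·row D = (17, 2, −5)   [check: 2·141 − 5·53 = 17]
  18 = 1·17 + 1   → row F = row D − 1·row E = (1, −3, 8)   [check: −3·141 + 8·53 = 1]
  17 = 17·1 + 0   → remainder 0, stop. gcd = 1 (last nonzero row F).
The gcd is 1, so 53 is invertible mod 141. The last nonzero row gives −3·141 + 8·53 = 1, so t = 8. So 53^(−1) ≡ 8 (mod 141). Verify: 53 · 8 = 424 ≡ 1 (mod 141). ✓

Final answer: 53^(−1) ≡ 8 (mod 141)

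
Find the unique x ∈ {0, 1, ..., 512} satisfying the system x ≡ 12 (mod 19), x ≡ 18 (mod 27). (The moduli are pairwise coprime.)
The moduli 19, 27 are pairwise coprime, so by the CRT there is a unique solution mod 19·27 = 513.
Solve by successive substitution. Start with x ≡ 12 (mod 19).
  Combine with x ≡ 18 (mod 27): write x = 12 + 19·t and require 12 + 19·t ≡ 18 (mod 27), i.e. 19·t ≡ 18 − 12 ≡ 6 (mod 27). Since 19^(−1) ≡ 10 (mod 27), t ≡ 10·6 ≡ 6 (mod 27). So x ≡ 12 + 19·6 = 126 (mod 513).
Unique solution in [0, 513): x = 126.

Final answer: x ≡ 126 (mod 513); the representative in [0, 513) is 126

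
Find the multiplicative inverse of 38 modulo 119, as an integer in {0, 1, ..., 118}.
Apply the extended Euclidean algorithm to (119, 38), tracking rows (r, s, t) with s·119 + t·38 = r. Each division r_prev = q·r_cur + r_new produces the new row as (previous row) − q·(current row):
  row A: (119, 1, 0)   [1·119 + 0·38 = 119]
  row B: (38, 0, 1)   [0·119 + 1·38 = 38]
  119 = 3·38 + 5   → row C = row A − 3·row B = (5, 1, −3)   [check: 1·119 − 3·38 = 5]
  38 = 7·5 + 3   → row D = row B − 7·row C = (3, −7, 22)   [check: −7·119 + 22·38 = 3]
  5 = 1·3 + 2   → row E = row C − 1·row D = (2, 8, −25)   [check: 8·119 − 25·38 = 2]
  3 = 1·2 + 1   → row F = row D − 1·row E = (1, −15, 47)   [check: −15·119 + 47·38 = 1]
  2 = 2·1 + 0   → remainder 0, stop. gcd = 1 (last nonzero row F).
The gcd is 1, so 38 is invertible mod 119. The last nonzero row gives −15·119 + 47·38 = 1, so t = 47. So 38^(−1) ≡ 47 (mod 119). Verify: 38 · 47 = 1786 ≡ 1 (mod 119). ✓

Final answer: 38^(−1) ≡ 47 (mod 119)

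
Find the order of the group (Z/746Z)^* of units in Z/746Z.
|(Z/746Z)^*| = 372

(Z/746Z)^* consists of the classes a with gcd(a, 746) = 1, so its order is φ(746). φ is multiplicative, with φ(p^e) = p^e − p^(e−1). Factorise 746 = 2 · 373. Then
  φ(746) = (2 − 1) · (373 − 1) = 1 · 372 = 372.
Thus |(Z/746Z)^*| = 372.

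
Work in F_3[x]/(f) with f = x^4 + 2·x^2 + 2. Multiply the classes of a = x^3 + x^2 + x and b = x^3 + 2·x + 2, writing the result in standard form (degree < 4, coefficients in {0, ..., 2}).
a · b ≡ 2·x^3 + 1 (mod f(x))

Multiply as integer polynomials: a · b = x^6 + x^5 + 3·x^4 + 4·x^3 + 4·x^2 + 2·x. Reducing coefficients mod 3: a · b ≡ x^6 + x^5 + x^3 + x^2 + 2·x. Now divide by f(x) = x^4 + 2·x^2 + 2 in F_3[x], eliminating the leading term at each step:
  leading term x^6: subtract (x^2)·f(x) = x^6 + 2·x^4 + 2·x^2, leaving x^5 + x^4 + x^3 + 2·x^2 + 2·x (coefficients mod 3)
  leading term x^5: subtract (x)·f(x) = x^5 + 2·x^3 + 2·x, leaving x^4 + 2·x^3 + 2·x^2 (coefficients mod 3)
  leading term x^4: subtract (1)·f(x) = x^4 + 2·x^2 + 2, leaving 2·x^3 + 1 (coefficients mod 3)
The degree is now < 4, so this is the remainder. Hence a · b ≡ 2·x^3 + 1 in F_3[x]/(f).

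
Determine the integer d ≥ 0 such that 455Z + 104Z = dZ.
(455, 104) = (13); d = 13

In the PID Z, (a, b) is generated by gcd(a, b). Compute gcd(455, 104) with the extended Euclidean algorithm, tracking rows (r, s, t) with s·455 + t·104 = r:
  row A: (455, 1, 0)   [1·455 + 0·104 = 455]
  row B: (104, 0, 1)   [0·455 + 1·104 = 104]
  455 = 4·104 + 39   → row C = row A − 4·row B = (39, 1, −4)   [check: 1·455 − 4·104 = 39]
  104 = 2·39 + 26   → row D = row B − 2·row C = (26, −2, 9)   [check: −2·455 + 9·104 = 26]
  39 = 1·26 + 13   → row E = row C − 1·row D = (13, 3, −13)   [check: 3·455 − 13·104 = 13]
  26 = 2·13 + 0   → remainder 0, stop. gcd = 13 (last nonzero row E).
So gcd(455, 104) = 13, with Bézout identity 3·455 − 13·104 = 13. Containment (⊇): the Bézout identity exhibits 13 as an element of (455, 104), giving (13) ⊆ (455, 104). Containment (⊆): since 13 | 455 and 13 | 104 (455 = 13·35, 104 = 13·8), every Z-linear combination of 455 and 104 is divisible by 13, so (455, 104) ⊆ (13). Therefore (455, 104) = (13), d = 13.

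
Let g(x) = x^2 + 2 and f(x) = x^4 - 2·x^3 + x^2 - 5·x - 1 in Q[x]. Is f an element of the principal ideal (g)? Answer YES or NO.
In Q[x] the ideal (g) consists of all multiples of g, so f ∈ (g) iff g | f, i.e. iff the remainder of f on division by g is 0. Divide f by g (g is monic, so eliminate the leading term of the running remainder at each step):
  leading term x^4: subtract (x^2)·g(x) = x^4 + 2·x^2, leaving -2·x^3 - x^2 - 5·x - 1
  leading term -2·x^3: subtract (-2·x)·g(x) = -2·x^3 - 4·x, leaving -x^2 - x - 1
  leading term -x^2: subtract (-1)·g(x) = -x^2 - 2, leaving 1 - x
The remainder r(x) = 1 - x ≠ 0 (and deg r < deg g), so g ∤ f, i.e. f ∉ (g).

Final answer: NO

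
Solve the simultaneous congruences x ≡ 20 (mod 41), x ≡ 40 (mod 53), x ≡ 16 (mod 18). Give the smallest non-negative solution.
The moduli 41, 53, 18 are pairwise coprime, so by the CRT there is a unique solution mod 41·53·18 = 39114.
Solve by successive substitution. Start with x ≡ 20 (mod 41).
  Combine with x ≡ 40 (mod 53): write x = 20 + 41·t and require 20 + 41·t ≡ 40 (mod 53), i.e. 41·t ≡ 40 − 20 ≡ 20 (mod 53). Since 41^(−1) ≡ 22 (mod 53), t ≡ 22·20 ≡ 16 (mod 53). So x ≡ 20 + 41·16 = 676 (mod 2173).
  Combine with x ≡ 16 (mod 18): write x = 676 + 2173·t and require 676 + 2173·t ≡ 16 (mod 18), i.e. 2173·t ≡ 16 − 676 ≡ 6 (mod 18). Since 2173^(−1) ≡ 7 (mod 18) (2173 ≡ 13 (mod 18)), t ≡ 7·6 ≡ 6 (mod 18). So x ≡ 676 + 2173·6 = 13714 (mod 39114).
Unique solution in [0, 39114): x = 13714.

Final answer: x ≡ 13714 (mod 39114); the representative in [0, 39114) is 13714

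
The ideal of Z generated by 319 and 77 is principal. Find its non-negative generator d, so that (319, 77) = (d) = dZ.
(319, 77) = (11); d = 11

In the PID Z, (a, b) is generated by gcd(a, b). Compute gcd(319, 77) with the extended Euclidean algorithm, tracking rows (r, s, t) with s·319 + t·77 = r:
  row A: (319, 1, 0)   [1·319 + 0·77 = 319]
  row B: (77, 0, 1)   [0·319 + 1·77 = 77]
  319 = 4·77 + 11   → row C = row A − 4·row B = (11, 1, −4)   [check: 1·319 − 4·77 = 11]
  77 = 7·11 + 0   → remainder 0, stop. gcd = 11 (last nonzero row C).
So gcd(319, 77) = 11, with Bézout identity 1·319 − 4·77 = 11. Containment (⊇): the Bézout identity exhibits 11 as an element of (319, 77), giving (11) ⊆ (319, 77). Containment (⊆): since 11 | 319 and 11 | 77 (319 = 11·29, 77 = 11·7), every Z-linear combination of 319 and 77 is divisible by 11, so (319, 77) ⊆ (11). Therefore (319, 77) = (11), d = 11.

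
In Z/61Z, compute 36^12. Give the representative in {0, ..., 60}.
34

Use repeated squaring. Binary(12) = 1100. Walk through the bits of the exponent 12 left-to-right: at each bit after the leading one, square the running value, then multiply by 36 if the bit is 1 (always reducing mod 61):
  bit 1 = 1 (leading): start with 36.
  bit 2 = 1: square 36^2 = 1296 ≡ 15; bit is 1, so multiply 15·36 = 540 ≡ 52 (mod 61).
  bit 3 = 0: square 52^2 = 2704 ≡ 20 (mod 61).
  bit 4 = 0: square 20^2 = 400 ≡ 34 (mod 61).
Final value: 36^12 ≡ 34 (mod 61).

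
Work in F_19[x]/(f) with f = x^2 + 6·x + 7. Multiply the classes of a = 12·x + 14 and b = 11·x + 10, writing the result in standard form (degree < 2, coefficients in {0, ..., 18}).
Multiply as integer polynomials: a · b = 132·x^2 + 274·x + 140. Reducing coefficients mod 19: a · b ≡ 18·x^2 + 8·x + 7. Now divide by f(x) = x^2 + 6·x + 7 in F_19[x], eliminating the leading term at each step:
  leading term 18·x^2: subtract (18)·f(x) = 18·x^2 + 13·x + 12, leaving 14·x + 14 (coefficients mod 19)
The degree is now < 2, so this is the remainder. Hence a · b ≡ 14·x + 14 in F_19[x]/(f).

Final answer: a · b ≡ 14·x + 14 (mod f(x))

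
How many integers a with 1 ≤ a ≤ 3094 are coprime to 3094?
1152

The number of a ∈ {1, ..., 3094} with gcd(a, 3094) = 1 is by definition Euler's totient φ(3094). φ is multiplicative, with φ(p^e) = p^e − p^(e−1). Factorise 3094 = 2 · 7 · 13 · 17. Then
  φ(3094) = (2 − 1) · (7 − 1) · (13 − 1) · (17 − 1) = 1 · 6 · 12 · 16 = 1152.
So there are 1152 such integers.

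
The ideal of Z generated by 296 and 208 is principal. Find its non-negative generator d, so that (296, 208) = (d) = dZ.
(296, 208) = (8); d = 8

In the PID Z, (a, b) is generated by gcd(a, b). Compute gcd(296, 208) with the extended Euclidean algorithm, tracking rows (r, s, t) with s·296 + t·208 = r:
  row A: (296, 1, 0)   [1·296 + 0·208 = 296]
  row B: (208, 0, 1)   [0·296 + 1·208 = 208]
  296 = 1·208 + 88   → row C = row A − 1·row B = (88, 1, −1)   [check: 1·296 − 1·208 = 88]
  208 = 2·88 + 32   → row D = row B − 2·row C = (32, −2, 3)   [check: −2·296 + 3·208 = 32]
  88 = 2·32 + 24   → row E = row C − 2·row D = (24, 5, −7)   [check: 5·296 − 7·208 = 24]
  32 = 1·24 + 8   → row F = row D − 1·row E = (8, −7, 10)   [check: −7·296 + 10·208 = 8]
  24 = 3·8 + 0   → remainder 0, stop. gcd = 8 (last nonzero row F).
So gcd(296, 208) = 8, with Bézout identity −7·296 + 10·208 = 8. Containment (⊇): the Bézout identity exhibits 8 as an element of (296, 208), giving (8) ⊆ (296, 208). Containment (⊆): since 8 | 296 and 8 | 208 (296 = 8·37, 208 = 8·26), every Z-linear combination of 296 and 208 is divisible by 8, so (296, 208) ⊆ (8). Therefore (296, 208) = (8), d = 8.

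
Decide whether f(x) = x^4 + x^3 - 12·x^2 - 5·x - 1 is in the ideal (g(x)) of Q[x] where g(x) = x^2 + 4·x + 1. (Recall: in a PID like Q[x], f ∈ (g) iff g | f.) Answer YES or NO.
In Q[x] the ideal (g) consists of all multiples of g, so f ∈ (g) iff g | f, i.e. iff the remainder of f on division by g is 0. Divide f by g (g is monic, so eliminate the leading term of the running remainder at each step):
  leading term x^4: subtract (x^2)·g(x) = x^4 + 4·x^3 + x^2, leaving -3·x^3 - 13·x^2 - 5·x - 1
  leading term -3·x^3: subtract (-3·x)·g(x) = -3·x^3 - 12·x^2 - 3·x, leaving -x^2 - 2·x - 1
  leading term -x^2: subtract (-1)·g(x) = -x^2 - 4·x - 1, leaving 2·x
The remainder r(x) = 2·x ≠ 0 (and deg r < deg g), so g ∤ f, i.e. f ∉ (g).

Final answer: NO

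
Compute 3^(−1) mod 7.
Apply the extended Euclidean algorithm to (7, 3), tracking rows (r, s, t) with s·7 + t·3 = r. Each division r_prev = q·r_cur + r_new produces the new row as (previous row) − q·(current row):
  row A: (7, 1, 0)   [1·7 + 0·3 = 7]
  row B: (3, 0, 1)   [0·7 + 1·3 = 3]
  7 = 2·3 + 1   → row C = row A − 2·row B = (1, 1, −2)   [check: 1·7 − 2·3 = 1]
  3 = 3·1 + 0   → remainder 0, stop. gcd = 1 (last nonzero row C).
The gcd is 1, so 3 is invertible mod 7. The last nonzero row gives 1·7 − 2·3 = 1, so t = −2. So 3^(−1) ≡ −2 ≡ 5 (mod 7). Verify: 3 · 5 = 15 ≡ 1 (mod 7). ✓

Final answer: 3^(−1) ≡ 5 (mod 7)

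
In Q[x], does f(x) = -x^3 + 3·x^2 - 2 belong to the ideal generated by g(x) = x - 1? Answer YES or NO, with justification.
In Q[x] the ideal (g) consists of all multiples of g, so f ∈ (g) iff g | f, i.e. iff the remainder of f on division by g is 0. Divide f by g (g is monic, so eliminate the leading term of the running remainder at each step):
  leading term -x^3: subtract (-x^2)·g(x) = -x^3 + x^2, leaving 2·x^2 - 2
  leading term 2·x^2: subtract (2·x)·g(x) = 2·x^2 - 2·x, leaving 2·x - 2
  leading term 2·x: subtract (2)·g(x) = 2·x - 2, leaving 0
The remainder is 0, so f(x) = g(x) · h(x) with h(x) = -x^2 + 2·x + 2. Hence g | f, i.e. f ∈ (g).

Final answer: YES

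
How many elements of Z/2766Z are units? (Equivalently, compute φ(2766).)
Z/2766Z has φ(2766) = 920 units

An element a ∈ Z/2766Z is a unit iff gcd(a, 2766) = 1, so the number of units is φ(2766). φ is multiplicative, with φ(p^e) = p^e − p^(e−1). Factorise 2766 = 2 · 3 · 461. Then
  φ(2766) = (2 − 1) · (3 − 1) · (461 − 1) = 1 · 2 · 460 = 920.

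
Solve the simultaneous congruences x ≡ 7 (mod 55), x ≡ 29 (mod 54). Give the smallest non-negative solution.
The moduli 55, 54 are pairwise coprime, so by the CRT there is a unique solution mod 55·54 = 2970.
Solve by successive substitution. Start with x ≡ 7 (mod 55).
  Combine with x ≡ 29 (mod 54): write x = 7 + 55·t and require 7 + 55·t ≡ 29 (mod 54), i.e. 55·t ≡ 29 − 7 ≡ 22 (mod 54). Since 55^(−1) ≡ 1 (mod 54) (55 ≡ 1 (mod 54)), t ≡ 1·22 ≡ 22 (mod 54). So x ≡ 7 + 55·22 = 1217 (mod 2970).
Unique solution in [0, 2970): x = 1217.

Final answer: x ≡ 1217 (mod 2970); the representative in [0, 2970) is 1217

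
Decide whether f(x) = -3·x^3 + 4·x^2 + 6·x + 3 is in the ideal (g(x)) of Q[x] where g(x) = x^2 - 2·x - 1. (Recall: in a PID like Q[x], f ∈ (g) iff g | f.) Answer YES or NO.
NO

In Q[x] the ideal (g) consists of all multiples of g, so f ∈ (g) iff g | f, i.e. iff the remainder of f on division by g is 0. Divide f by g (g is monic, so eliminate the leading term of the running remainder at each step):
  leading term -3·x^3: subtract (-3·x)·g(x) = -3·x^3 + 6·x^2 + 3·x, leaving -2·x^2 + 3·x + 3
  leading term -2·x^2: subtract (-2)·g(x) = -2·x^2 + 4·x + 2, leaving 1 - x
The remainder r(x) = 1 - x ≠ 0 (and deg r < deg g), so g ∤ f, i.e. f ∉ (g).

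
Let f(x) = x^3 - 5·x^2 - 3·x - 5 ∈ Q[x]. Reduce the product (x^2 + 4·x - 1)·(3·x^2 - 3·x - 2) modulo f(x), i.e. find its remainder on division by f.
a · b ≡ 112·x^2 + 82·x + 122 (mod f(x))

First multiply in Q[x] without reducing: a · b = 3·x^4 + 9·x^3 - 17·x^2 - 5·x + 2. Now divide by f(x) = x^3 - 5·x^2 - 3·x - 5, eliminating the leading term at each step:
  leading term 3·x^4: subtract (3·x)·f(x) = 3·x^4 - 15·x^3 - 9·x^2 - 15·x, leaving 24·x^3 - 8·x^2 + 10·x + 2
  leading term 24·x^3: subtract (24)·f(x) = 24·x^3 - 120·x^2 - 72·x - 120, leaving 112·x^2 + 82·x + 122
The degree is now < 3, so this is the remainder. Hence a · b ≡ 112·x^2 + 82·x + 122 in Q[x]/(f).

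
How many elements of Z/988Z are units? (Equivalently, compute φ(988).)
An element a ∈ Z/988Z is a unit iff gcd(a, 988) = 1, so the number of units is φ(988). φ is multiplicative, with φ(p^e) = p^e − p^(e−1). Factorise 988 = 2^2 · 13 · 19. Then
  φ(988) = (2^2 − 2^1) · (13 − 1) · (19 − 1) = 2 · 12 · 18 = 432.

Final answer: Z/988Z has φ(988) = 432 units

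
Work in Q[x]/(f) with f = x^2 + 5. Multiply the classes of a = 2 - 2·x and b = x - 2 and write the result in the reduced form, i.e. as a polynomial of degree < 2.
a · b ≡ 6·x + 6 (mod f(x))

First multiply in Q[x] without reducing: a · b = -2·x^2 + 6·x - 4. Now divide by f(x) = x^2 + 5, eliminating the leading term at each step:
  leading term -2·x^2: subtract (-2)·f(x) = -2·x^2 - 10, leaving 6·x + 6
The degree is now < 2, so this is the remainder. Hence a · b ≡ 6·x + 6 in Q[x]/(f).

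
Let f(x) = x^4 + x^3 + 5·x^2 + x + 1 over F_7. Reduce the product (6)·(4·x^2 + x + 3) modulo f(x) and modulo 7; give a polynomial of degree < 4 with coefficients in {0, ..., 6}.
a · b ≡ 3·x^2 + 6·x + 4 (mod f(x))

Multiply as integer polynomials: a · b = 24·x^2 + 6·x + 18. Reducing coefficients mod 7: a · b ≡ 3·x^2 + 6·x + 4. This already has degree < 4, so no reduction by f is needed. Hence a · b ≡ 3·x^2 + 6·x + 4 in F_7[x]/(f).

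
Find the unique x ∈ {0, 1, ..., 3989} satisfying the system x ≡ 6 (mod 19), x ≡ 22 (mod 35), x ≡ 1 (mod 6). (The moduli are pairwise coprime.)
The moduli 19, 35, 6 are pairwise coprime, so by the CRT there is a unique solution mod 19·35·6 = 3990.
Solve by successive substitution. Start with x ≡ 6 (mod 19).
  Combine with x ≡ 22 (mod 35): write x = 6 + 19·t and require 6 + 19·t ≡ 22 (mod 35), i.e. 19·t ≡ 22 − 6 ≡ 16 (mod 35). Since 19^(−1) ≡ 24 (mod 35), t ≡ 24·16 ≡ 34 (mod 35). So x ≡ 6 + 19·34 = 652 (mod 665).
  Combine with x ≡ 1 (mod 6): write x = 652 + 665·t and require 652 + 665·t ≡ 1 (mod 6), i.e. 665·t ≡ 1 − 652 ≡ 3 (mod 6). Since 665^(−1) ≡ 5 (mod 6) (665 ≡ 5 (mod 6)), t ≡ 5·3 ≡ 3 (mod 6). So x ≡ 652 + 665·3 = 2647 (mod 3990).
Unique solution in [0, 3990): x = 2647.

Final answer: x ≡ 2647 (mod 3990); the representative in [0, 3990) is 2647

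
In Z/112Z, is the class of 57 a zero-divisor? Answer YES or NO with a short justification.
gcd(57, 112) = 1, so 57 is a unit in Z/112Z (it has a multiplicative inverse). A unit cannot be a zero-divisor: if 57·b ≡ 0 then multiplying both sides by 57^(−1) gives b ≡ 0. So 57 is not a zero-divisor.

Final answer: NO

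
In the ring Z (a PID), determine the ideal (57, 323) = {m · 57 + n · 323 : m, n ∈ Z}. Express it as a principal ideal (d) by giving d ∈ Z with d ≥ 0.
(57, 323) = (19); d = 19

In the PID Z, (a, b) is generated by gcd(a, b). Compute gcd(323, 57) with the extended Euclidean algorithm, tracking rows (r, s, t) with s·323 + t·57 = r:
  row A: (323, 1, 0)   [1·323 + 0·57 = 323]
  row B: (57, 0, 1)   [0·323 + 1·57 = 57]
  323 = 5·57 + 38   → row C = row A − 5·row B = (38, 1, −5)   [check: 1·323 − 5·57 = 38]
  57 = 1·38 + 19   → row D = row B − 1·row C = (19, −1, 6)   [check: −1·323 + 6·57 = 19]
  38 = 2·19 + 0   → remainder 0, stop. gcd = 19 (last nonzero row D).
So gcd(57, 323) = 19, with Bézout identity −1·323 + 6·57 = 19. Containment (⊇): the Bézout identity exhibits 19 as an element of (57, 323), giving (19) ⊆ (57, 323). Containment (⊆): since 19 | 57 and 19 | 323 (57 = 19·3, 323 = 19·17), every Z-linear combination of 57 and 323 is divisible by 19, so (57, 323) ⊆ (19). Therefore (57, 323) = (19), d = 19.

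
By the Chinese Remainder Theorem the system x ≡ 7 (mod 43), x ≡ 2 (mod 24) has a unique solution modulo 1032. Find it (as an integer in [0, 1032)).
x ≡ 50 (mod 1032); the representative in [0, 1032) is 50

The moduli 43, 24 are pairwise coprime, so by the CRT there is a unique solution mod 43·24 = 1032.
Solve by successive substitution. Start with x ≡ 7 (mod 43).
  Combine with x ≡ 2 (mod 24): write x = 7 + 43·t and require 7 + 43·t ≡ 2 (mod 24), i.e. 43·t ≡ 2 − 7 ≡ 19 (mod 24). Since 43^(−1) ≡ 19 (mod 24) (43 ≡ 19 (mod 24)), t ≡ 19·19 ≡ 1 (mod 24). So x ≡ 7 + 43·1 = 50 (mod 1032).
Unique solution in [0, 1032): x = 50.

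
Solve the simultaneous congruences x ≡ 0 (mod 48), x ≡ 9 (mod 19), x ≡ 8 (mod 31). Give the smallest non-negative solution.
x ≡ 19104 (mod 28272); the representative in [0, 28272) is 19104

The moduli 48, 19, 31 are pairwise coprime, so by the CRT there is a unique solution mod 48·19·31 = 28272.
Solve by successive substitution. Start with x ≡ 0 (mod 48).
  Combine with x ≡ 9 (mod 19): write x = 48·t and require 48·t ≡ 9 (mod 19). Since 48^(−1) ≡ 2 (mod 19) (48 ≡ 10 (mod 19)), t ≡ 2·9 ≡ 18 (mod 19). So x ≡ 48·18 = 864 (mod 912).
  Combine with x ≡ 8 (mod 31): write x = 864 + 912·t and require 864 + 912·t ≡ 8 (mod 31), i.e. 912·t ≡ 8 − 864 ≡ 12 (mod 31). Since 912^(−1) ≡ 12 (mod 31) (912 ≡ 13 (mod 31)), t ≡ 12·12 ≡ 20 (mod 31). So x ≡ 864 + 912·20 = 19104 (mod 28272).
Unique solution in [0, 28272): x = 19104.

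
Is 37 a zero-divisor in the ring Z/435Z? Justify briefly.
gcd(37, 435) = 1, so 37 is a unit in Z/435Z (it has a multiplicative inverse). A unit cannot be a zero-divisor: if 37·b ≡ 0 then multiplying both sides by 37^(−1) gives b ≡ 0. So 37 is not a zero-divisor.

Final answer: NO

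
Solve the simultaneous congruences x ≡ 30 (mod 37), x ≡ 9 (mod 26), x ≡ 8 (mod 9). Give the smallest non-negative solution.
The moduli 37, 26, 9 are pairwise coprime, so by the CRT there is a unique solution mod 37·26·9 = 8658.
Solve by successive substitution. Start with x ≡ 30 (mod 37).
  Combine with x ≡ 9 (mod 26): write x = 30 + 37·t and require 30 + 37·t ≡ 9 (mod 26), i.e. 37·t ≡ 9 − 30 ≡ 5 (mod 26). Since 37^(−1) ≡ 19 (mod 26) (37 ≡ 11 (mod 26)), t ≡ 19·5 ≡ 17 (mod 26). So x ≡ 30 + 37·17 = 659 (mod 962).
  Combine with x ≡ 8 (mod 9): write x = 659 + 962·t and require 659 + 962·t ≡ 8 (mod 9), i.e. 962·t ≡ 8 − 659 ≡ 6 (mod 9). Since 962^(−1) ≡ 8 (mod 9) (962 ≡ 8 (mod 9)), t ≡ 8·6 ≡ 3 (mod 9). So x ≡ 659 + 962·3 = 3545 (mod 8658).
Unique solution in [0, 8658): x = 3545.

Final answer: x ≡ 3545 (mod 8658); the representative in [0, 8658) is 3545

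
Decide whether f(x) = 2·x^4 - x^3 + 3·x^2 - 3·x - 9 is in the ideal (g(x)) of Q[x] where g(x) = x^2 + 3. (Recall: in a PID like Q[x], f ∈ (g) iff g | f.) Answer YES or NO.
YES

In Q[x] the ideal (g) consists of all multiples of g, so f ∈ (g) iff g | f, i.e. iff the remainder of f on division by g is 0. Divide f by g (g is monic, so eliminate the leading term of the running remainder at each step):
  leading term 2·x^4: subtract (2·x^2)·g(x) = 2·x^4 + 6·x^2, leaving -x^3 - 3·x^2 - 3·x - 9
  leading term -x^3: subtract (-x)·g(x) = -x^3 - 3·x, leaving -3·x^2 - 9
  leading term -3·x^2: subtract (-3)·g(x) = -3·x^2 - 9, leaving 0
The remainder is 0, so f(x) = g(x) · h(x) with h(x) = 2·x^2 - x - 3. Hence g | f, i.e. f ∈ (g).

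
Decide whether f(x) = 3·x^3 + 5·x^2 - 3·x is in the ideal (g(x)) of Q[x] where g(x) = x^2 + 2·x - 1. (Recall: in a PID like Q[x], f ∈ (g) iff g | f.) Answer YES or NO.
NO

In Q[x] the ideal (g) consists of all multiples of g, so f ∈ (g) iff g | f, i.e. iff the remainder of f on division by g is 0. Divide f by g (g is monic, so eliminate the leading term of the running remainder at each step):
  leading term 3·x^3: subtract (3·x)·g(x) = 3·x^3 + 6·x^2 - 3·x, leaving -x^2
  leading term -x^2: subtract (-1)·g(x) = -x^2 - 2·x + 1, leaving 2·x - 1
The remainder r(x) = 2·x - 1 ≠ 0 (and deg r < deg g), so g ∤ f, i.e. f ∉ (g).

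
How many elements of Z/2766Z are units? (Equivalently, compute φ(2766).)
An element a ∈ Z/2766Z is a unit iff gcd(a, 2766) = 1, so the number of units is φ(2766). φ is multiplicative, with φ(p^e) = p^e − p^(e−1). Factorise 2766 = 2 · 3 · 461. Then
  φ(2766) = (2 − 1) · (3 − 1) · (461 − 1) = 1 · 2 · 460 = 920.

Final answer: Z/2766Z has φ(2766) = 920 units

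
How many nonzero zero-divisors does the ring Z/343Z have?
Z/343Z has 48 nonzero zero-divisors

In Z/343Z each nonzero element is either a unit (gcd with 343 is 1) or a zero-divisor (gcd > 1). The number of units is φ(343): factorise 343 = 7^3, so φ(343) = (7^3 − 7^2) = 294 = 294. The nonzero elements number 343 − 1 = 342. Hence the nonzero zero-divisors number 342 − 294 = 48.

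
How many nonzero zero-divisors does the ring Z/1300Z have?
Z/1300Z has 819 nonzero zero-divisors

In Z/1300Z each nonzero element is either a unit (gcd with 1300 is 1) or a zero-divisor (gcd > 1). The number of units is φ(1300): factorise 1300 = 2^2 · 5^2 · 13, so φ(1300) = (2^2 − 2^1) · (5^2 − 5^1) · (13 − 1) = 2 · 20 · 12 = 480. The nonzero elements number 1300 − 1 = 1299. Hence the nonzero zero-divisors number 1299 − 480 = 819.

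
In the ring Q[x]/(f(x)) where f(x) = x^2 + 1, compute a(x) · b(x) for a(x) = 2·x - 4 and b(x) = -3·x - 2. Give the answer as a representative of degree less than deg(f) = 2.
a · b ≡ 8·x + 14 (mod f(x))

First multiply in Q[x] without reducing: a · b = -6·x^2 + 8·x + 8. Now divide by f(x) = x^2 + 1, eliminating the leading term at each step:
  leading term -6·x^2: subtract (-6)·f(x) = -6·x^2 - 6, leaving 8·x + 14
The degree is now < 2, so this is the remainder. Hence a · b ≡ 8·x + 14 in Q[x]/(f).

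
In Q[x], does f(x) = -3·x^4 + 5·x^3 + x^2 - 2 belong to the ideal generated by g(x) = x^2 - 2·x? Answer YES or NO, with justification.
In Q[x] the ideal (g) consists of all multiples of g, so f ∈ (g) iff g | f, i.e. iff the remainder of f on division by g is 0. Divide f by g (g is monic, so eliminate the leading term of the running remainder at each step):
  leading term -3·x^4: subtract (-3·x^2)·g(x) = -3·x^4 + 6·x^3, leaving -x^3 + x^2 - 2
  leading term -x^3: subtract (-x)·g(x) = -x^3 + 2·x^2, leaving -x^2 - 2
  leading term -x^2: subtract (-1)·g(x) = -x^2 + 2·x, leaving -2·x - 2
The remainder r(x) = -2·x - 2 ≠ 0 (and deg r < deg g), so g ∤ f, i.e. f ∉ (g).

Final answer: NO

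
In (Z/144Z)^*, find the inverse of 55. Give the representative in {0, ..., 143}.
Apply the extended Euclidean algorithm to (144, 55), tracking rows (r, s, t) with s·144 + t·55 = r. Each division r_prev = q·r_cur + r_new produces the new row as (previous row) − q·(current row):
  row A: (144, 1, 0)   [1·144 + 0·55 = 144]
  row B: (55, 0, 1)   [0·144 + 1·55 = 55]
  144 = 2·55 + 34   → row C = row A − 2·row B = (34, 1, −2)   [check: 1·144 − 2·55 = 34]
  55 = 1·34 + 21   → row D = row B − 1·row C = (21, −1, 3)   [check: −1·144 + 3·55 = 21]
  34 = 1·21 + 13   → row E = row C − 1·row D = (13, 2, −5)   [check: 2·144 − 5·55 = 13]
  21 = 1·13 + 8   → row F = row D − 1·row E = (8, −3, 8)   [check: −3·144 + 8·55 = 8]
  13 = 1·8 + 5   → row G = row E − 1·row F = (5, 5, −13)   [check: 5·144 − 13·55 = 5]
  8 = 1·5 + 3   → row H = row F − 1·row G = (3, −8, 21)   [check: −8·144 + 21·55 = 3]
  5 = 1·3 + 2   → row I = row G − 1·row H = (2, 13, −34)   [check: 13·144 − 34·55 = 2]
  3 = 1·2 + 1   → row J = row H − 1·row I = (1, −21, 55)   [check: −21·144 + 55·55 = 1]
  2 = 2·1 + 0   → remainder 0, stop. gcd = 1 (last nonzero row J).
The gcd is 1, so 55 is invertible mod 144. The last nonzero row gives −21·144 + 55·55 = 1, so t = 55. So 55^(−1) ≡ 55 (mod 144). Verify: 55 · 55 = 3025 ≡ 1 (mod 144). ✓

Final answer: 55^(−1) ≡ 55 (mod 144)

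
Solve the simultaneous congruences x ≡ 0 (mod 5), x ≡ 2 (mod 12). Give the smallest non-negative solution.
The moduli 5, 12 are pairwise coprime, so by the CRT there is a unique solution mod 5·12 = 60.
Solve by successive substitution. Start with x ≡ 0 (mod 5).
  Combine with x ≡ 2 (mod 12): write x = 5·t and require 5·t ≡ 2 (mod 12). Since 5^(−1) ≡ 5 (mod 12), t ≡ 5·2 ≡ 10 (mod 12). So x ≡ 5·10 = 50 (mod 60).
Unique solution in [0, 60): x = 50.

Final answer: x ≡ 50 (mod 60); the representative in [0, 60) is 50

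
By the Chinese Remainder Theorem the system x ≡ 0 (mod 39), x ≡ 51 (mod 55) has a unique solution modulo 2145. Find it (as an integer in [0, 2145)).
x ≡ 546 (mod 2145); the representative in [0, 2145) is 546

The moduli 39, 55 are pairwise coprime, so by the CRT there is a unique solution mod 39·55 = 2145.
Solve by successive substitution. Start with x ≡ 0 (mod 39).
  Combine with x ≡ 51 (mod 55): write x = 39·t and require 39·t ≡ 51 (mod 55). Since 39^(−1) ≡ 24 (mod 55), t ≡ 24·51 ≡ 14 (mod 55). So x ≡ 39·14 = 546 (mod 2145).
Unique solution in [0, 2145): x = 546.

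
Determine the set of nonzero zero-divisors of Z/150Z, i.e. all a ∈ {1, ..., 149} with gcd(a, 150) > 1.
nonzero zero-divisors of Z/150Z = {2, 3, 4, 5, 6, 8, 9, 10, 12, 14, 15, 16, 18, 20, 21, 22, 24, 25, 26, 27, 28, 30, 32, 33, 34, 35, 36, 38, 39, 40, 42, 44, 45, 46, 48, 50, 51, 52, 54, 55, 56, 57, 58, 60, 62, 63, 64, 65, 66, 68, 69, 70, 72, 74, 75, 76, 78, 80, 81, 82, 84, 85, 86, 87, 88, 90, 92, 93, 94, 95, 96, 98, 99, 100, 102, 104, 105, 106, 108, 110, 111, 112, 114, 115, 116, 117, 118, 120, 122, 123, 124, 125, 126, 128, 129, 130, 132, 134, 135, 136, 138, 140, 141, 142, 144, 145, 146, 147, 148}

An element a ∈ Z/150Z (with a ≠ 0) is a zero-divisor iff gcd(a, 150) > 1 (because a is a unit precisely when gcd(a, n) = 1, and in Z/nZ every nonzero, non-unit element is a zero-divisor). Scan a = 1, ..., 149 and keep those with gcd(a, 150) > 1:
  gcd(2, 150) = 2, gcd(3, 150) = 3, gcd(4, 150) = 2, gcd(5, 150) = 5, gcd(6, 150) = 6, gcd(8, 150) = 2, gcd(9, 150) = 3, gcd(10, 150) = 10, gcd(12, 150) = 6, gcd(14, 150) = 2, gcd(15, 150) = 15, gcd(16, 150) = 2, gcd(18, 150) = 6, gcd(20, 150) = 10, gcd(21, 150) = 3, gcd(22, 150) = 2, gcd(24, 150) = 6, gcd(25, 150) = 25, gcd(26, 150) = 2, gcd(27, 150) = 3, gcd(28, 150) = 2, gcd(30, 150) = 30, gcd(32, 150) = 2, gcd(33, 150) = 3, gcd(34, 150) = 2, gcd(35, 150) = 5, gcd(36, 150) = 6, gcd(38, 150) = 2, gcd(39, 150) = 3, gcd(40, 150) = 10, gcd(42, 150) = 6, gcd(44, 150) = 2, gcd(45, 150) = 15, gcd(46, 150) = 2, gcd(48, 150) = 6, gcd(50, 150) = 50, gcd(51, 150) = 3, gcd(52, 150) = 2, gcd(54, 150) = 6, gcd(55, 150) = 5, gcd(56, 150) = 2, gcd(57, 150) = 3, gcd(58, 150) = 2, gcd(60, 150) = 30, gcd(62, 150) = 2, gcd(63, 150) = 3, gcd(64, 150) = 2, gcd(65, 150) = 5, gcd(66, 150) = 6, gcd(68, 150) = 2, gcd(69, 150) = 3, gcd(70, 150) = 10, gcd(72, 150) = 6, gcd(74, 150) = 2, gcd(75, 150) = 75, gcd(76, 150) = 2, gcd(78, 150) = 6, gcd(80, 150) = 10, gcd(81, 150) = 3, gcd(82, 150) = 2, gcd(84, 150) = 6, gcd(85, 150) = 5, gcd(86, 150) = 2, gcd(87, 150) = 3, gcd(88, 150) = 2, gcd(90, 150) = 30, gcd(92, 150) = 2, gcd(93, 150) = 3, gcd(94, 150) = 2, gcd(95, 150) = 5, gcd(96, 150) = 6, gcd(98, 150) = 2, gcd(99, 150) = 3, gcd(100, 150) = 50, gcd(102, 150) = 6, gcd(104, 150) = 2, gcd(105, 150) = 15, gcd(106, 150) = 2, gcd(108, 150) = 6, gcd(110, 150) = 10, gcd(111, 150) = 3, gcd(112, 150) = 2, gcd(114, 150) = 6, gcd(115, 150) = 5, gcd(116, 150) = 2, gcd(117, 150) = 3, gcd(118, 150) = 2, gcd(120, 150) = 30, gcd(122, 150) = 2, gcd(123, 150) = 3, gcd(124, 150) = 2, gcd(125, 150) = 25, gcd(126, 150) = 6, gcd(128, 150) = 2, gcd(129, 150) = 3, gcd(130, 150) = 10, gcd(132, 150) = 6, gcd(134, 150) = 2, gcd(135, 150) = 15, gcd(136, 150) = 2, gcd(138, 150) = 6, gcd(140, 150) = 10, gcd(141, 150) = 3, gcd(142, 150) = 2, gcd(144, 150) = 6, gcd(145, 150) = 5, gcd(146, 150) = 2, gcd(147, 150) = 3, gcd(148, 150) = 2.
All other a ∈ {1, ..., 149} have gcd(a, 150) = 1 and are units. So the nonzero zero-divisors are exactly the 109 values of a appearing in this scan.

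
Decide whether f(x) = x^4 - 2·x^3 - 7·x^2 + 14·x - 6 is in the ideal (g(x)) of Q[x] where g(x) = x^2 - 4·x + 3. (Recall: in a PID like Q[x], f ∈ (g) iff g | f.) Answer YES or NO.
YES

In Q[x] the ideal (g) consists of all multiples of g, so f ∈ (g) iff g | f, i.e. iff the remainder of f on division by g is 0. Divide f by g (g is monic, so eliminate the leading term of the running remainder at each step):
  leading term x^4: subtract (x^2)·g(x) = x^4 - 4·x^3 + 3·x^2, leaving 2·x^3 - 10·x^2 + 14·x - 6
  leading term 2·x^3: subtract (2·x)·g(x) = 2·x^3 - 8·x^2 + 6·x, leaving -2·x^2 + 8·x - 6
  leading term -2·x^2: subtract (-2)·g(x) = -2·x^2 + 8·x - 6, leaving 0
The remainder is 0, so f(x) = g(x) · h(x) with h(x) = x^2 + 2·x - 2. Hence g | f, i.e. f ∈ (g).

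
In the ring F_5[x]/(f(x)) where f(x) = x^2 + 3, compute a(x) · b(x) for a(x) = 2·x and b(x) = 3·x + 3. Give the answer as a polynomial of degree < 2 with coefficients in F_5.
Multiply as integer polynomials: a · b = 6·x^2 + 6·x. Reducing coefficients mod 5: a · b ≡ x^2 + x. Now divide by f(x) = x^2 + 3 in F_5[x], eliminating the leading term at each step:
  leading term x^2: subtract (1)·f(x) = x^2 + 3, leaving x + 2 (coefficients mod 5)
The degree is now < 2, so this is the remainder. Hence a · b ≡ x + 2 in F_5[x]/(f).

Final answer: a · b ≡ x + 2 (mod f(x))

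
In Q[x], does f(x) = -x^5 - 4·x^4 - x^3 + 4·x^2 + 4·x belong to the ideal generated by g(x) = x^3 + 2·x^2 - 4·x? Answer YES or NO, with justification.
NO

In Q[x] the ideal (g) consists of all multiples of g, so f ∈ (g) iff g | f, i.e. iff the remainder of f on division by g is 0. Divide f by g (g is monic, so eliminate the leading term of the running remainder at each step):
  leading term -x^5: subtract (-x^2)·g(x) = -x^5 - 2·x^4 + 4·x^3, leaving -2·x^4 - 5·x^3 + 4·x^2 + 4·x
  leading term -2·x^4: subtract (-2·x)·g(x) = -2·x^4 - 4·x^3 + 8·x^2, leaving -x^3 - 4·x^2 + 4·x
  leading term -x^3: subtract (-1)·g(x) = -x^3 - 2·x^2 + 4·x, leaving -2·x^2
The remainder r(x) = -2·x^2 ≠ 0 (and deg r < deg g), so g ∤ f, i.e. f ∉ (g).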